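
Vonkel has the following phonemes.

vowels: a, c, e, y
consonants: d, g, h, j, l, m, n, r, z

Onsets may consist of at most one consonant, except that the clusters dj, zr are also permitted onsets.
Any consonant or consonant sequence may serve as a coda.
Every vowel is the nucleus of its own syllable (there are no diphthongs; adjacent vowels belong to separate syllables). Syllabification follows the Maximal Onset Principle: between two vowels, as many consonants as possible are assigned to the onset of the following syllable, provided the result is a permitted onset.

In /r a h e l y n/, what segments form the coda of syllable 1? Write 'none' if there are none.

none

Vowels present: a, e, y; each is a nucleus, giving 3 syllables.
Between /a/ (V1) and /e/ (V2): /h/ → onset of the next syllable (single consonants are always licit onsets).
Between /e/ (V2) and /y/ (V3): /l/ is a single consonant, so it becomes the next onset.
Syllabification: ra.he.lyn.
Syllable 1 is /ra/: onset /r/, nucleus /a/, coda ∅.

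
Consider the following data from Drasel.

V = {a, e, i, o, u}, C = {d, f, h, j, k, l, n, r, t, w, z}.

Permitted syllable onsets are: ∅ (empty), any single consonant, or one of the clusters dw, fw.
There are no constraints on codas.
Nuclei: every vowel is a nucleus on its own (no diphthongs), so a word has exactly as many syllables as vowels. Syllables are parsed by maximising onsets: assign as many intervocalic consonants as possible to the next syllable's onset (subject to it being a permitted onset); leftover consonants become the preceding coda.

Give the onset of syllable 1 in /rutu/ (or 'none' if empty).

r

Nuclei (vowels): u, u → 2 syllables.
V1 /u/ – V2 /u/: /t/ → onset of the next syllable (single consonants are always licit onsets).
So the parse is ru.tu.
Syllable 1 is /ru/: onset /r/, nucleus /u/, coda ∅.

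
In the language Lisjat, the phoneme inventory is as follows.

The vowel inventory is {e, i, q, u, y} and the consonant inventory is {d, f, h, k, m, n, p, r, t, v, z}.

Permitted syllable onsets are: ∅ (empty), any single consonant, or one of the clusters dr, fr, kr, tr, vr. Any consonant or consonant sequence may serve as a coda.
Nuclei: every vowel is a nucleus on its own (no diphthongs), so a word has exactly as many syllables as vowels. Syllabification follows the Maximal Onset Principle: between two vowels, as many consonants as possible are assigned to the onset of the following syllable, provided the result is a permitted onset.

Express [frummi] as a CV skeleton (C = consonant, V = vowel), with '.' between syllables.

Nuclei (vowels): u, i → 2 syllables.
/u…i/ gap (V1→V2): /mm/ — longest licit onset from the right is /m/, leaving /m/ as coda.
Putting it together: frum.mi.
Mapping each syllable to C/V: /frum/ → CCVC, /mi/ → CV.

CCVC.CV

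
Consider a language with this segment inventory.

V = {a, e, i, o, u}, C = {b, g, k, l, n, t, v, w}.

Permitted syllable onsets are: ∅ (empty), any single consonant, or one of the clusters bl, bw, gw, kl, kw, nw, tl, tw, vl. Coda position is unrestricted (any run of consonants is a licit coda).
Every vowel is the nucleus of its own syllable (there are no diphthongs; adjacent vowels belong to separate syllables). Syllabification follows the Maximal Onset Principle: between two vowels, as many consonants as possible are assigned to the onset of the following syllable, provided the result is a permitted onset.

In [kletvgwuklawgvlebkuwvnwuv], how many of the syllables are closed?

The vowels are e, u, a, e, u, u — 6 nuclei, so 6 syllables.
Between /e/ (V1) and /u/ (V2): /tvgw/; trying suffixes from longest down, /gw/ is the first permitted one, so coda /tv/ | onset /gw/.
Between /u/ (V2) and /a/ (V3): /kl/ — entire cluster is a permitted onset → onset /kl/, coda ∅.
Between /a/ (V3) and /e/ (V4): cluster /wgvl/ — the longest permitted-onset suffix is /vl/; onset = /vl/, preceding coda = /wg/.
Between /e/ (V4) and /u/ (V5): /bk/; trying suffixes from longest down, /k/ is the first permitted one, so coda /b/ | onset /k/.
Between /u/ (V5) and /u/ (V6): /wvnw/ splits as /wv/ + /nw/ (/nw/ is the longest suffix that is a licit onset).
Syllabification: kletv.gwu.klawg.vleb.kuwv.nwuv.
Classifying each syllable: /kletv/ (closed), /gwu/ (open), /klawg/ (closed), /vleb/ (closed), /kuwv/ (closed), /nwuv/ (closed).
Closed syllables: 5.

5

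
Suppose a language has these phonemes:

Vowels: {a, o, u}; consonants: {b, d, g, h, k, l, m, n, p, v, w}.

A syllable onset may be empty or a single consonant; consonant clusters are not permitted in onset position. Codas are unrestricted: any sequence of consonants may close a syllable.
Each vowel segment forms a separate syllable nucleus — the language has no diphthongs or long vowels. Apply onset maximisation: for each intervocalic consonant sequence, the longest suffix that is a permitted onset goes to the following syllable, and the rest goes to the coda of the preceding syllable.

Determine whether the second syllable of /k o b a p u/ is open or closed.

The vowels are o, a, u — 3 nuclei, so 3 syllables.
/o…a/ gap (V1→V2): /b/ is a single consonant, so it becomes the next onset.
/a…u/ gap (V2→V3): just /p/ — single C goes to the following onset.
Putting it together: ko.ba.pu.
Syllable 2 is /ba/; it ends in its nucleus with no coda, so it is open.

open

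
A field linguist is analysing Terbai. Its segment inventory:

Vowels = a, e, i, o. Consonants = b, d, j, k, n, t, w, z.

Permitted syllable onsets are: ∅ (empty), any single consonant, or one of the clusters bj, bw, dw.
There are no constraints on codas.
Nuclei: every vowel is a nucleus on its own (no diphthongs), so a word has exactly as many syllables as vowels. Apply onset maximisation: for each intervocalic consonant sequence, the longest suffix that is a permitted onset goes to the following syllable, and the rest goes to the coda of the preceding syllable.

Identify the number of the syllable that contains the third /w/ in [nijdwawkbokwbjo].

3

Vowels present: i, a, o, o; each is a nucleus, giving 4 syllables.
V1 /i/ – V2 /a/: cluster /jdw/ — the longest permitted-onset suffix is /dw/; onset = /dw/, preceding coda = /j/.
V2 /a/ – V3 /o/: /wkb/; trying suffixes from longest down, /b/ is the first permitted one, so coda /wk/ | onset /b/.
V3 /o/ – V4 /o/: cluster /kwbj/ — the longest permitted-onset suffix is /bj/; onset = /bj/, preceding coda = /kw/.
So the parse is nij.dwawk.bokw.bjo.
The third /w/ is in the coda of syllable 3 (/bokw/).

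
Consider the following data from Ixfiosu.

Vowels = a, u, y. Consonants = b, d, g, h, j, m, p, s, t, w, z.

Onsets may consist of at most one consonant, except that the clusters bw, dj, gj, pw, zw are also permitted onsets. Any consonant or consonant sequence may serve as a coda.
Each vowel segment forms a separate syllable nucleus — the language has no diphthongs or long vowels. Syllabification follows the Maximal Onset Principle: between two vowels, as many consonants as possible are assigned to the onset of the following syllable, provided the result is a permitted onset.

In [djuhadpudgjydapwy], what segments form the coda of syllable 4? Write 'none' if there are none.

none

Nuclei (vowels): u, a, u, y, a, y → 6 syllables.
Between /u/ (V1) and /a/ (V2): just /h/ — single C goes to the following onset.
Between /a/ (V2) and /u/ (V3): /dp/; trying suffixes from longest down, /p/ is the first permitted one, so coda /d/ | onset /p/.
Between /u/ (V3) and /y/ (V4): /dgj/ splits as /d/ + /gj/ (/gj/ is the longest suffix that is a licit onset).
Between /y/ (V4) and /a/ (V5): just /d/ — single C goes to the following onset.
Between /a/ (V5) and /y/ (V6): cluster /pw/ — /pw/ is itself a permitted onset, so the whole cluster goes right; preceding coda = ∅.
Syllabification: dju.had.pud.gjy.da.pwy.
Syllable 4 is /gjy/: onset /gj/, nucleus /y/, coda ∅.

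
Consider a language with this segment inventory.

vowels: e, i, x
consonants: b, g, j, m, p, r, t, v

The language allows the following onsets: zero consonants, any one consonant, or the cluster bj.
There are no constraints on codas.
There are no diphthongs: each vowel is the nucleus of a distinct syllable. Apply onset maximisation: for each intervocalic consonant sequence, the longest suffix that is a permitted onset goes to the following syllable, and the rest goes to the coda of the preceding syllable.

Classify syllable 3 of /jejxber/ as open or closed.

closed

Vowels present: e, x, e; each is a nucleus, giving 3 syllables.
σ1/σ2 boundary: /j/ is a single consonant, so it becomes the next onset.
σ2/σ3 boundary: /b/ is a single consonant, so it becomes the next onset.
Result: je.jx.ber.
Syllable 3 is /ber/ with coda /r/, so it is closed.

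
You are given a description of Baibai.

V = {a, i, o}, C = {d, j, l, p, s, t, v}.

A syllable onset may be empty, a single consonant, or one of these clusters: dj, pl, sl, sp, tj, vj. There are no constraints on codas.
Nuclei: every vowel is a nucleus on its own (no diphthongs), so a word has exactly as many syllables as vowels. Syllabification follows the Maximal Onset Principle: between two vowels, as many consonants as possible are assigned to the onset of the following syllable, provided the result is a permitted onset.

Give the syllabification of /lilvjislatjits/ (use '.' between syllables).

lil.vji.sla.tjits

Vowels present: i, i, a, i; each is a nucleus, giving 4 syllables.
V1 /i/ – V2 /i/: /lvj/ — longest licit onset from the right is /vj/, leaving /l/ as coda.
V2 /i/ – V3 /a/: /sl/ — entire cluster is a permitted onset → onset /sl/, coda ∅.
V3 /a/ – V4 /i/: /tj/ — entire cluster is a permitted onset → onset /tj/, coda ∅.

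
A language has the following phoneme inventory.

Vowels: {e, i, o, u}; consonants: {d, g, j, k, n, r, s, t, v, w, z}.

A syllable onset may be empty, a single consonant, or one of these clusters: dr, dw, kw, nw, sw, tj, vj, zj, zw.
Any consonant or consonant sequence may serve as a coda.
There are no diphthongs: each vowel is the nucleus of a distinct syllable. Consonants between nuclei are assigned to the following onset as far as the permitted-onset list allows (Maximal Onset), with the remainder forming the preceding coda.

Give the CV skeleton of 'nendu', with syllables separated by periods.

CVC.CV

The vowels are e, u — 2 nuclei, so 2 syllables.
V1 /e/ – V2 /u/: /nd/; trying suffixes from longest down, /d/ is the first permitted one, so coda /n/ | onset /d/.
Result: nen.du.
Mapping each syllable to C/V: /nen/ → CVC, /du/ → CV.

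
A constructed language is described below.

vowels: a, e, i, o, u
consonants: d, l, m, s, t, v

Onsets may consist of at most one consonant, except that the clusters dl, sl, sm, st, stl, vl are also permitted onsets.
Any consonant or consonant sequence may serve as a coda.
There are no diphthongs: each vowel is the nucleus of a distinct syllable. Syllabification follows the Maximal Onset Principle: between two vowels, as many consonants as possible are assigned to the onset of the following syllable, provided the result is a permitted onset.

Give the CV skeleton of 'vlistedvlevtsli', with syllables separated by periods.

Vowels present: i, e, e, i; each is a nucleus, giving 4 syllables.
σ1/σ2 boundary: /st/ — entire cluster is a permitted onset → onset /st/, coda ∅.
σ2/σ3 boundary: /dvl/; trying suffixes from longest down, /vl/ is the first permitted one, so coda /d/ | onset /vl/.
σ3/σ4 boundary: cluster /vtsl/ — the longest permitted-onset suffix is /sl/; onset = /sl/, preceding coda = /vt/.
Putting it together: vli.sted.vlevt.sli.
Mapping each syllable to C/V: /vli/ → CCV, /sted/ → CCVC, /vlevt/ → CCVCC, /sli/ → CCV.

CCV.CCVC.CCVCC.CCV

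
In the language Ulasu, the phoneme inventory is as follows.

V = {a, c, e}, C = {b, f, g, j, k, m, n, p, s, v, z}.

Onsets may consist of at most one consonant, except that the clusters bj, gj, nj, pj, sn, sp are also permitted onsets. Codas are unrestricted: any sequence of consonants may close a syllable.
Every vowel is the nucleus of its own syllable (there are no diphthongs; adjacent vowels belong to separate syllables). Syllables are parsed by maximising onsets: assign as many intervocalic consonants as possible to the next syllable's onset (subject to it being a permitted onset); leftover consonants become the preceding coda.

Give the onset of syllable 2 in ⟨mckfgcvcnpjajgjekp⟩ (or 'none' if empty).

g

The vowels are c, c, c, a, e — 5 nuclei, so 5 syllables.
Between /c/ (V1) and /c/ (V2): /kfg/ splits as /kf/ + /g/ (/g/ is the longest suffix that is a licit onset).
Between /c/ (V2) and /c/ (V3): /v/ → onset of the next syllable (single consonants are always licit onsets).
Between /c/ (V3) and /a/ (V4): cluster /npj/ — the longest permitted-onset suffix is /pj/; onset = /pj/, preceding coda = /n/.
Between /a/ (V4) and /e/ (V5): cluster /jgj/ — the longest permitted-onset suffix is /gj/; onset = /gj/, preceding coda = /j/.
Putting it together: mckf.gc.vcn.pjaj.gjekp.
Syllable 2 is /gc/: onset /g/, nucleus /c/, coda ∅.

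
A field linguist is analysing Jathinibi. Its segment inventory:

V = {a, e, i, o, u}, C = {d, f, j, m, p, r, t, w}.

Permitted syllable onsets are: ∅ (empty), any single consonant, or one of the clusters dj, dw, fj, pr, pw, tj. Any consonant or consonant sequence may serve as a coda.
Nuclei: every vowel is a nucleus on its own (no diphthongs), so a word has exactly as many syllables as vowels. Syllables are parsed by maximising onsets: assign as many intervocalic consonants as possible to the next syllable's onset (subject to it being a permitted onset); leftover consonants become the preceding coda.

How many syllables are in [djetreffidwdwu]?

4

The vowels are e, e, i, u — 4 nuclei, so 4 syllables.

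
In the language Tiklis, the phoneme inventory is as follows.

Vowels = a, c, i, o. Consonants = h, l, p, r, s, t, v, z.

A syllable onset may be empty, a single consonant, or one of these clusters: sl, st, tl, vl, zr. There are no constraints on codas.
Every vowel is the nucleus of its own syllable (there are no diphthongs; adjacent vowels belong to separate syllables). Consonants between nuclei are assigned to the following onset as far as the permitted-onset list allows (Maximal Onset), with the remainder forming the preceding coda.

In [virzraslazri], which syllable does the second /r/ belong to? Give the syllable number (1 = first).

2

Nuclei (vowels): i, a, a, i → 4 syllables.
/i…a/ gap (V1→V2): /rzr/ — longest licit onset from the right is /zr/, leaving /r/ as coda.
/a…a/ gap (V2→V3): /sl/ — entire cluster is a permitted onset → onset /sl/, coda ∅.
/a…i/ gap (V3→V4): /zr/ — entire cluster is a permitted onset → onset /zr/, coda ∅.
Result: vir.zra.sla.zri.
The second /r/ is in the onset of syllable 2 (/zra/).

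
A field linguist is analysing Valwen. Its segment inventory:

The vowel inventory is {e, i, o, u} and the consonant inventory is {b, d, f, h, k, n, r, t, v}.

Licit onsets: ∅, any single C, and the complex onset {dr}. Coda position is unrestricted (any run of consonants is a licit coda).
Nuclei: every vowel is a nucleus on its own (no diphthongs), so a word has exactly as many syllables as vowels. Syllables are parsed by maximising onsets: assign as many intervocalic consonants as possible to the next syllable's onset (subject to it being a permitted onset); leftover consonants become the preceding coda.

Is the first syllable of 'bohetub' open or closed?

open

Vowels present: o, e, u; each is a nucleus, giving 3 syllables.
/o…e/ gap (V1→V2): /h/ → onset of the next syllable (single consonants are always licit onsets).
/e…u/ gap (V2→V3): /t/ is a single consonant, so it becomes the next onset.
Result: bo.he.tub.
Syllable 1 is /bo/; it ends in its nucleus with no coda, so it is open.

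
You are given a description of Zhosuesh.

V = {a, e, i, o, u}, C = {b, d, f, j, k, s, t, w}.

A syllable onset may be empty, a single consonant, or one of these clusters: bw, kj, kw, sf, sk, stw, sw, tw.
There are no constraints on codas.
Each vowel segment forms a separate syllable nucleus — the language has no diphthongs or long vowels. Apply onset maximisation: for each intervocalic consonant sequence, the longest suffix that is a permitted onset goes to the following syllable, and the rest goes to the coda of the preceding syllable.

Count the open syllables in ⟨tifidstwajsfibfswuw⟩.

Vowels present: i, i, a, i, u; each is a nucleus, giving 5 syllables.
V1 /i/ – V2 /i/: just /f/ — single C goes to the following onset.
V2 /i/ – V3 /a/: /dstw/; trying suffixes from longest down, /stw/ is the first permitted one, so coda /d/ | onset /stw/.
V3 /a/ – V4 /i/: /jsf/ splits as /j/ + /sf/ (/sf/ is the longest suffix that is a licit onset).
V4 /i/ – V5 /u/: /bfsw/ — longest licit onset from the right is /sw/, leaving /bf/ as coda.
Syllabification: ti.fid.stwaj.sfibf.swuw.
Classifying each syllable: /ti/ (open), /fid/ (closed), /stwaj/ (closed), /sfibf/ (closed), /swuw/ (closed).
Open syllables: 1.

1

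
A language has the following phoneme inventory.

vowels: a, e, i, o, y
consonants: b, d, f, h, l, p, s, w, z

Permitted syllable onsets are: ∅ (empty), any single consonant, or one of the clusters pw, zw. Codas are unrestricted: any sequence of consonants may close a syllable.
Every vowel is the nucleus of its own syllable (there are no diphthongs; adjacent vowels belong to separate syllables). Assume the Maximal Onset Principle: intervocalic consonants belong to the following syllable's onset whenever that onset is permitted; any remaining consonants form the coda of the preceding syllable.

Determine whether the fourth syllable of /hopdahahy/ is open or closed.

open

The vowels are o, a, a, y — 4 nuclei, so 4 syllables.
Between /o/ (V1) and /a/ (V2): cluster /pd/ — the longest permitted-onset suffix is /d/; onset = /d/, preceding coda = /p/.
Between /a/ (V2) and /a/ (V3): /h/ is a single consonant, so it becomes the next onset.
Between /a/ (V3) and /y/ (V4): just /h/ — single C goes to the following onset.
Result: hop.da.ha.hy.
Syllable 4 is /hy/; it ends in its nucleus with no coda, so it is open.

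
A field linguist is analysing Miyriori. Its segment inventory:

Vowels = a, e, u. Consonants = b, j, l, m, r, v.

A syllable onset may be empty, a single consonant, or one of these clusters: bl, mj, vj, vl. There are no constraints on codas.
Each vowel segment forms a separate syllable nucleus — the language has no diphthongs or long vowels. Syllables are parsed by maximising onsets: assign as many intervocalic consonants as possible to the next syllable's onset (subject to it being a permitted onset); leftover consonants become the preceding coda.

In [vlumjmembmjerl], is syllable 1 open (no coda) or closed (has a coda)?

The vowels are u, e, e — 3 nuclei, so 3 syllables.
/u…e/ gap (V1→V2): /mjm/ splits as /mj/ + /m/ (/m/ is the longest suffix that is a licit onset).
/e…e/ gap (V2→V3): /mbmj/ splits as /mb/ + /mj/ (/mj/ is the longest suffix that is a licit onset).
Result: vlumj.memb.mjerl.
Syllable 1 is /vlumj/ with coda /mj/, so it is closed.

closed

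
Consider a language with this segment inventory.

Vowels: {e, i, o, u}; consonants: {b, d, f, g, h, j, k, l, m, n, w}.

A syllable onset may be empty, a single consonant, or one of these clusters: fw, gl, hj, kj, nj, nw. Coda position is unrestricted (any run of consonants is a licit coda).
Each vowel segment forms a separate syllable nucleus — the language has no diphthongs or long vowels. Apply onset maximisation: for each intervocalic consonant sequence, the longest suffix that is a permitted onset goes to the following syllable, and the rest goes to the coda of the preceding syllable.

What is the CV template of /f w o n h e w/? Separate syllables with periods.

CCVC.CVC

Vowels present: o, e; each is a nucleus, giving 2 syllables.
/o…e/ gap (V1→V2): /nh/ splits as /n/ + /h/ (/h/ is the longest suffix that is a licit onset).
Syllabification: fwon.hew.
Mapping each syllable to C/V: /fwon/ → CCVC, /hew/ → CVC.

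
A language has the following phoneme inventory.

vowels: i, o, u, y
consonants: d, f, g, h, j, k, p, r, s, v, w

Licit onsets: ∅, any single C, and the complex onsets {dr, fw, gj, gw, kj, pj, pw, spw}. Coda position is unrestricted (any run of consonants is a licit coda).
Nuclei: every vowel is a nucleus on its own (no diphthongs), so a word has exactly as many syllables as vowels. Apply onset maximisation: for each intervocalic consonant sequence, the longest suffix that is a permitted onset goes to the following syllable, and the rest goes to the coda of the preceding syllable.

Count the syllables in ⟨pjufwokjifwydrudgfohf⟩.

6

Vowels present: u, o, i, y, u, o; each is a nucleus, giving 6 syllables.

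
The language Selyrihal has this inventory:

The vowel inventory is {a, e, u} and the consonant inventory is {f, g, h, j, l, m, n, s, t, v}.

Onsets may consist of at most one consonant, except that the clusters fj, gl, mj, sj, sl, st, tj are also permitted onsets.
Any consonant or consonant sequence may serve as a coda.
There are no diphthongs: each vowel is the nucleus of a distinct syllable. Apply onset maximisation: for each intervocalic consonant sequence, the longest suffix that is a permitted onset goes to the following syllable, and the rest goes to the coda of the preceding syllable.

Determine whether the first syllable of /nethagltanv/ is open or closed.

Nuclei (vowels): e, a, a → 3 syllables.
/e…a/ gap (V1→V2): cluster /th/ — the longest permitted-onset suffix is /h/; onset = /h/, preceding coda = /t/.
/a…a/ gap (V2→V3): cluster /glt/ — the longest permitted-onset suffix is /t/; onset = /t/, preceding coda = /gl/.
Result: net.hagl.tanv.
Syllable 1 is /net/ with coda /t/, so it is closed.

closed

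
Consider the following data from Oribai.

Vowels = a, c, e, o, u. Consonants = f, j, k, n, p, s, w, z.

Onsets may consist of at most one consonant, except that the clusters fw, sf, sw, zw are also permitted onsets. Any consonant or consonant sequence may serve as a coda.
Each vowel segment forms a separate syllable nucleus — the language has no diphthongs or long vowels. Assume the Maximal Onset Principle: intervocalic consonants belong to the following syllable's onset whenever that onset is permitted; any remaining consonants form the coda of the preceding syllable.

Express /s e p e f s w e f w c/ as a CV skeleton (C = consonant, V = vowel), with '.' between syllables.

CV.CVC.CCV.CCV

Nuclei (vowels): e, e, e, c → 4 syllables.
V1 /e/ – V2 /e/: /p/ is a single consonant, so it becomes the next onset.
V2 /e/ – V3 /e/: /fsw/ — longest licit onset from the right is /sw/, leaving /f/ as coda.
V3 /e/ – V4 /c/: /fw/ — entire cluster is a permitted onset → onset /fw/, coda ∅.
So the parse is se.pef.swe.fwc.
Mapping each syllable to C/V: /se/ → CV, /pef/ → CVC, /swe/ → CCV, /fwc/ → CCV.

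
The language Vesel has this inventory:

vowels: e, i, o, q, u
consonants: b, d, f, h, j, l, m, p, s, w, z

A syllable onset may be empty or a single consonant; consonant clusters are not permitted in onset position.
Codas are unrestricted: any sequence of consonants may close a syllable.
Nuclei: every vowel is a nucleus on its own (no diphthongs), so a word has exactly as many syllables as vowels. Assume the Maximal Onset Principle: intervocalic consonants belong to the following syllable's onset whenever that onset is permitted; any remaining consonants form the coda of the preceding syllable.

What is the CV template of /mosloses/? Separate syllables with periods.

Vowels present: o, o, e; each is a nucleus, giving 3 syllables.
/o…o/ gap (V1→V2): /sl/ splits as /s/ + /l/ (/l/ is the longest suffix that is a licit onset).
/o…e/ gap (V2→V3): just /s/ — single C goes to the following onset.
Syllabification: mos.lo.ses.
Mapping each syllable to C/V: /mos/ → CVC, /lo/ → CV, /ses/ → CVC.

CVC.CV.CVC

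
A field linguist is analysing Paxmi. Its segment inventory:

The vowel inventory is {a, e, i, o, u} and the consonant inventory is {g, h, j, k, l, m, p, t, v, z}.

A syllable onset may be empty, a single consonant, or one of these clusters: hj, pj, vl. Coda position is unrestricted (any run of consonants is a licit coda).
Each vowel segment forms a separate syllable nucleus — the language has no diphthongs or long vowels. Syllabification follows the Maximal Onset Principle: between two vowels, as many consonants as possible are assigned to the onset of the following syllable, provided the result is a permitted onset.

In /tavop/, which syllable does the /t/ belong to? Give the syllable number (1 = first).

1

Vowels present: a, o; each is a nucleus, giving 2 syllables.
V1 /a/ – V2 /o/: /v/ → onset of the next syllable (single consonants are always licit onsets).
Putting it together: ta.vop.
The /t/ is in the onset of syllable 1 (/ta/).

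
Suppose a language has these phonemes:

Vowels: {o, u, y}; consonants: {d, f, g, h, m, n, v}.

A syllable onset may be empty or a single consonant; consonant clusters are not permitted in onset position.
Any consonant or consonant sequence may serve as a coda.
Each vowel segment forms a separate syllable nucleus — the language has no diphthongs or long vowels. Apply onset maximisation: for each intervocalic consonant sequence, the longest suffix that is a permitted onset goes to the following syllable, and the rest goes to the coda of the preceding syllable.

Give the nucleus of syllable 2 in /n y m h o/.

o

Vowels present: y, o; each is a nucleus, giving 2 syllables.
The second nucleus (vowel 2 from the left) is /o/.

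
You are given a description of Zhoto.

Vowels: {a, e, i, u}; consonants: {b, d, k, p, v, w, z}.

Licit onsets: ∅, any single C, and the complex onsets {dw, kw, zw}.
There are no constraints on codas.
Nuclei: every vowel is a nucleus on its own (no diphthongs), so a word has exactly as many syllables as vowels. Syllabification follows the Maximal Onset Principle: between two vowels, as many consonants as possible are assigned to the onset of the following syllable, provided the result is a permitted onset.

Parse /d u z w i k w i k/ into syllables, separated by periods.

du.zwi.kwik

Vowels present: u, i, i; each is a nucleus, giving 3 syllables.
/u…i/ gap (V1→V2): /zw/ is a licit onset in full, so it all attaches to the next syllable.
/i…i/ gap (V2→V3): /kw/ is a licit onset in full, so it all attaches to the next syllable.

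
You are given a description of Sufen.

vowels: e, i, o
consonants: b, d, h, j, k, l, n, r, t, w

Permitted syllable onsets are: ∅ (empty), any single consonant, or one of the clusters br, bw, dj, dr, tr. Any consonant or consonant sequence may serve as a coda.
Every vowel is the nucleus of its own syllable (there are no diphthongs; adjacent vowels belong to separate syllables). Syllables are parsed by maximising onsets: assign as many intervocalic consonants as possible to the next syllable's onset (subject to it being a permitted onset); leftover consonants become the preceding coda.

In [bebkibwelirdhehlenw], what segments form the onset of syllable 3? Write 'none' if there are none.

Vowels present: e, i, e, i, e, e; each is a nucleus, giving 6 syllables.
V1 /e/ – V2 /i/: cluster /bk/ — the longest permitted-onset suffix is /k/; onset = /k/, preceding coda = /b/.
V2 /i/ – V3 /e/: cluster /bw/ — /bw/ is itself a permitted onset, so the whole cluster goes right; preceding coda = ∅.
V3 /e/ – V4 /i/: just /l/ — single C goes to the following onset.
V4 /i/ – V5 /e/: /rdh/; trying suffixes from longest down, /h/ is the first permitted one, so coda /rd/ | onset /h/.
V5 /e/ – V6 /e/: cluster /hl/ — the longest permitted-onset suffix is /l/; onset = /l/, preceding coda = /h/.
So the parse is beb.ki.bwe.lird.heh.lenw.
Syllable 3 is /bwe/: onset /bw/, nucleus /e/, coda ∅.

bw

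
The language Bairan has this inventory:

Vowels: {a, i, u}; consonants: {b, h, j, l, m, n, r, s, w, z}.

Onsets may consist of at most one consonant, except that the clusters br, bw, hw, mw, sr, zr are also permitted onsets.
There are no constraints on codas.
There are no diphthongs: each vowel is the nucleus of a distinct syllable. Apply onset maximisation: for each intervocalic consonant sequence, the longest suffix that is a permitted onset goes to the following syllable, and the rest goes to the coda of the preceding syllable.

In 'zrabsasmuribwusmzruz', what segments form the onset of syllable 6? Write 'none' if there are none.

zr

Nuclei (vowels): a, a, u, i, u, u → 6 syllables.
σ1/σ2 boundary: cluster /bs/ — the longest permitted-onset suffix is /s/; onset = /s/, preceding coda = /b/.
σ2/σ3 boundary: /sm/ splits as /s/ + /m/ (/m/ is the longest suffix that is a licit onset).
σ3/σ4 boundary: just /r/ — single C goes to the following onset.
σ4/σ5 boundary: cluster /bw/ — /bw/ is itself a permitted onset, so the whole cluster goes right; preceding coda = ∅.
σ5/σ6 boundary: cluster /smzr/ — the longest permitted-onset suffix is /zr/; onset = /zr/, preceding coda = /sm/.
So the parse is zrab.sas.mu.ri.bwusm.zruz.
Syllable 6 is /zruz/: onset /zr/, nucleus /u/, coda /z/.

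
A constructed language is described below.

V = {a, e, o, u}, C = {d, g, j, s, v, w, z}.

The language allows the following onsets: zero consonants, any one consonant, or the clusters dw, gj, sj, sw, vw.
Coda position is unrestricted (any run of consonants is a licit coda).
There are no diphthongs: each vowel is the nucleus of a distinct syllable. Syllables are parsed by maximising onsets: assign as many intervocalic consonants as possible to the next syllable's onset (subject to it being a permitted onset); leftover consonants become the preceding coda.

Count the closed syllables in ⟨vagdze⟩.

1

The vowels are a, e — 2 nuclei, so 2 syllables.
V1 /a/ – V2 /e/: cluster /gdz/ — the longest permitted-onset suffix is /z/; onset = /z/, preceding coda = /gd/.
Result: vagd.ze.
Classifying each syllable: /vagd/ (closed), /ze/ (open).
Closed syllables: 1.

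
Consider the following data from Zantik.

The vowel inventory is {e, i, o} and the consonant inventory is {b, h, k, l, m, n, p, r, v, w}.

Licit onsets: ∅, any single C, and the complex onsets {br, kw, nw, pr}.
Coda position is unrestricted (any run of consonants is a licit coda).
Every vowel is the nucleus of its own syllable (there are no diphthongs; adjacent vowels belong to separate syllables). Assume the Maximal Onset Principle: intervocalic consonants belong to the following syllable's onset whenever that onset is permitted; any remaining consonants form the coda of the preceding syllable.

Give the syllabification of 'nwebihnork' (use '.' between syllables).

Nuclei (vowels): e, i, o → 3 syllables.
V1 /e/ – V2 /i/: /b/ is a single consonant, so it becomes the next onset.
V2 /i/ – V3 /o/: /hn/; trying suffixes from longest down, /n/ is the first permitted one, so coda /h/ | onset /n/.

nwe.bih.nork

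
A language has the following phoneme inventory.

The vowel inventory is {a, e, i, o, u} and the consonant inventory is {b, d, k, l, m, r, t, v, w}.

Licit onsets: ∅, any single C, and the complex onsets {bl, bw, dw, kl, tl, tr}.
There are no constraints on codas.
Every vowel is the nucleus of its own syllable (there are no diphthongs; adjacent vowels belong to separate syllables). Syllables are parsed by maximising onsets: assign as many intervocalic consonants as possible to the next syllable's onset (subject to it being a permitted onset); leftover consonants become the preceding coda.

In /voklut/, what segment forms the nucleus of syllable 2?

u

Nuclei (vowels): o, u → 2 syllables.
The second nucleus (vowel 2 from the left) is /u/.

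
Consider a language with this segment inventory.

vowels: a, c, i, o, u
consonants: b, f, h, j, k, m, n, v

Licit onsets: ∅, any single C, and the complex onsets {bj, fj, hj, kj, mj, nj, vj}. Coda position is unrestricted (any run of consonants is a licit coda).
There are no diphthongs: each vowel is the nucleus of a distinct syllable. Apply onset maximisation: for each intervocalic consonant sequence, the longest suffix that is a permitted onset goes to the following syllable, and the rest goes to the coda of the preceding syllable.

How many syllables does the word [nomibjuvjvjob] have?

The vowels are o, i, u, o — 4 nuclei, so 4 syllables.

4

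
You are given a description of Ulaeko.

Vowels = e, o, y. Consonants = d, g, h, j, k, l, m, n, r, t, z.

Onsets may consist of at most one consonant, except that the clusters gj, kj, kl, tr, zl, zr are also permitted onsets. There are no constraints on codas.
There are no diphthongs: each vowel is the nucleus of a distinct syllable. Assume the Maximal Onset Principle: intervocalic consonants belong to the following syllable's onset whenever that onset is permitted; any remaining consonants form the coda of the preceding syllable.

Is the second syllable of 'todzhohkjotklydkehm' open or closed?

The vowels are o, o, o, y, e — 5 nuclei, so 5 syllables.
V1 /o/ – V2 /o/: /dzh/ — longest licit onset from the right is /h/, leaving /dz/ as coda.
V2 /o/ – V3 /o/: cluster /hkj/ — the longest permitted-onset suffix is /kj/; onset = /kj/, preceding coda = /h/.
V3 /o/ – V4 /y/: /tkl/ splits as /t/ + /kl/ (/kl/ is the longest suffix that is a licit onset).
V4 /y/ – V5 /e/: /dk/ splits as /d/ + /k/ (/k/ is the longest suffix that is a licit onset).
Result: todz.hoh.kjot.klyd.kehm.
Syllable 2 is /hoh/ with coda /h/, so it is closed.

closed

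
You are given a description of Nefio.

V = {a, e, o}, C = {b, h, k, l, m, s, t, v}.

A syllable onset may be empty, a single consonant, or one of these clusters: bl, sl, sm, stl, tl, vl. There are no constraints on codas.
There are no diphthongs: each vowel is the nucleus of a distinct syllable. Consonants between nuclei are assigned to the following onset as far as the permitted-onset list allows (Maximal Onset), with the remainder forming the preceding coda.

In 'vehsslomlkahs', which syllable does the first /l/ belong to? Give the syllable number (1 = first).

Vowels present: e, o, a; each is a nucleus, giving 3 syllables.
σ1/σ2 boundary: /hssl/ — longest licit onset from the right is /sl/, leaving /hs/ as coda.
σ2/σ3 boundary: /mlk/; trying suffixes from longest down, /k/ is the first permitted one, so coda /ml/ | onset /k/.
Syllabification: vehs.sloml.kahs.
The first /l/ is in the onset of syllable 2 (/sloml/).

2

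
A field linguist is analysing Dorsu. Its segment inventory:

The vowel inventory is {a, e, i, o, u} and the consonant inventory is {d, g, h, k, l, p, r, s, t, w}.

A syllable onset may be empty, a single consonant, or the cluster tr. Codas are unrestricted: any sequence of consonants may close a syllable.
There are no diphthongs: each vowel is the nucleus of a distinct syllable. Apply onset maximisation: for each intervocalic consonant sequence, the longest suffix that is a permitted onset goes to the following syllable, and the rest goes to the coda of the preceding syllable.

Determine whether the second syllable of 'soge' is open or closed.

The vowels are o, e — 2 nuclei, so 2 syllables.
/o…e/ gap (V1→V2): just /g/ — single C goes to the following onset.
So the parse is so.ge.
Syllable 2 is /ge/; it ends in its nucleus with no coda, so it is open.

open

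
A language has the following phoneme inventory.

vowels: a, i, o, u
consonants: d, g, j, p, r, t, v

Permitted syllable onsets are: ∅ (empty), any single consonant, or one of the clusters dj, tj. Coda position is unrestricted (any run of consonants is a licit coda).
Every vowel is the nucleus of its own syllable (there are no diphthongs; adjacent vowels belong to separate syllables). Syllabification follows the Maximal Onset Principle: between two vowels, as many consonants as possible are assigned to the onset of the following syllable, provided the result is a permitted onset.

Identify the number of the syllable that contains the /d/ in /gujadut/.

Nuclei (vowels): u, a, u → 3 syllables.
V1 /u/ – V2 /a/: just /j/ — single C goes to the following onset.
V2 /a/ – V3 /u/: just /d/ — single C goes to the following onset.
Syllabification: gu.ja.dut.
The /d/ is in the onset of syllable 3 (/dut/).

3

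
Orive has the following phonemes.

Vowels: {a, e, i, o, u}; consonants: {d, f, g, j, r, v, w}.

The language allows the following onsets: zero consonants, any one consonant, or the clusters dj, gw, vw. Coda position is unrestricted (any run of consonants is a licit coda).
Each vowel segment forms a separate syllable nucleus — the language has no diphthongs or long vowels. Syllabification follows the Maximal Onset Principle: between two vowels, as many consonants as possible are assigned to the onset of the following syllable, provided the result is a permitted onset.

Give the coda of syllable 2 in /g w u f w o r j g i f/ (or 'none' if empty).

rj

Vowels present: u, o, i; each is a nucleus, giving 3 syllables.
V1 /u/ – V2 /o/: /fw/ splits as /f/ + /w/ (/w/ is the longest suffix that is a licit onset).
V2 /o/ – V3 /i/: /rjg/ splits as /rj/ + /g/ (/g/ is the longest suffix that is a licit onset).
So the parse is gwuf.worj.gif.
Syllable 2 is /worj/: onset /w/, nucleus /o/, coda /rj/.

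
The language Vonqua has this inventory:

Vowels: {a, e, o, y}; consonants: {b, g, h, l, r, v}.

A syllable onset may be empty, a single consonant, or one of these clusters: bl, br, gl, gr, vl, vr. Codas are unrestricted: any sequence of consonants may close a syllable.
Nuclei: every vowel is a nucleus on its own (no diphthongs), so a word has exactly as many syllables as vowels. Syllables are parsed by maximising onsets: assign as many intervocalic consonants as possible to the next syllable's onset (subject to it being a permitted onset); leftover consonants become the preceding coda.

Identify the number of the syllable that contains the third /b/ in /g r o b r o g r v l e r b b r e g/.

4

Nuclei (vowels): o, o, e, e → 4 syllables.
V1 /o/ – V2 /o/: cluster /br/ — /br/ is itself a permitted onset, so the whole cluster goes right; preceding coda = ∅.
V2 /o/ – V3 /e/: /grvl/ splits as /gr/ + /vl/ (/vl/ is the longest suffix that is a licit onset).
V3 /e/ – V4 /e/: /rbbr/ splits as /rb/ + /br/ (/br/ is the longest suffix that is a licit onset).
Result: gro.brogr.vlerb.breg.
The third /b/ is in the onset of syllable 4 (/breg/).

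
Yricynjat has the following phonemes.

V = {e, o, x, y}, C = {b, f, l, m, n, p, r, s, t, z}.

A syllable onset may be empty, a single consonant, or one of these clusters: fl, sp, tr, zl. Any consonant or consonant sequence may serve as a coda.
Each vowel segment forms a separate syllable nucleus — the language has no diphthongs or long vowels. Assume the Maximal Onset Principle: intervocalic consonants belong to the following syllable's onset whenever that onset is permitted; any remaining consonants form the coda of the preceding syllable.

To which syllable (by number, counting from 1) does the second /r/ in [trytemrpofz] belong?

2

The vowels are y, e, o — 3 nuclei, so 3 syllables.
σ1/σ2 boundary: /t/ is a single consonant, so it becomes the next onset.
σ2/σ3 boundary: /mrp/ — longest licit onset from the right is /p/, leaving /mr/ as coda.
So the parse is try.temr.pofz.
The second /r/ is in the coda of syllable 2 (/temr/).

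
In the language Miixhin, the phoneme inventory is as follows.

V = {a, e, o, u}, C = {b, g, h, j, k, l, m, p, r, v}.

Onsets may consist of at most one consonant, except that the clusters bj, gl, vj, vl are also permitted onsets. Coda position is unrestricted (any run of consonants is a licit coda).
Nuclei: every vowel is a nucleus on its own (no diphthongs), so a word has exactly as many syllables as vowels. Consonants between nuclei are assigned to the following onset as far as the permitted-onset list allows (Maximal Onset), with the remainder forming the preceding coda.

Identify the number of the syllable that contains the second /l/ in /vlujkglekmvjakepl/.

2

Vowels present: u, e, a, e; each is a nucleus, giving 4 syllables.
Between /u/ (V1) and /e/ (V2): cluster /jkgl/ — the longest permitted-onset suffix is /gl/; onset = /gl/, preceding coda = /jk/.
Between /e/ (V2) and /a/ (V3): /kmvj/; trying suffixes from longest down, /vj/ is the first permitted one, so coda /km/ | onset /vj/.
Between /a/ (V3) and /e/ (V4): just /k/ — single C goes to the following onset.
So the parse is vlujk.glekm.vja.kepl.
The second /l/ is in the onset of syllable 2 (/glekm/).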